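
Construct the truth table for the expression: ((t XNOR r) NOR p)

t | p | r | Output
------------------
0 | 0 | 0 | 0
0 | 0 | 1 | 1
0 | 1 | 0 | 0
0 | 1 | 1 | 0
1 | 0 | 0 | 1
1 | 0 | 1 | 0
1 | 1 | 0 | 0
1 | 1 | 1 | 0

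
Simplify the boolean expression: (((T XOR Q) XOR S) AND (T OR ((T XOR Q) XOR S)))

By absorption (E AND (E OR v) = E):
= ((T XOR Q) XOR S)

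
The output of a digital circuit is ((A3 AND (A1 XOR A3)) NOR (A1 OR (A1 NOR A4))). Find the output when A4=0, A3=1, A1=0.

Substituting: ((1 AND (0 XOR 1)) NOR (0 OR (0 NOR 0)))
= 0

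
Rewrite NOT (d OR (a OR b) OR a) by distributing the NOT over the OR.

NOT d AND NOT (a OR b) AND NOT a
De Morgan's: NOT(OR of terms) = AND of negations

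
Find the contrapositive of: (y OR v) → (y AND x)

Contrapositive: NOT (y AND x) → NOT (y OR v)
Note: A statement and its contrapositive are logically equivalent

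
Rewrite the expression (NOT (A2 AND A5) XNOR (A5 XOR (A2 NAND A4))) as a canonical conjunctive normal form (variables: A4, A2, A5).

(A4 OR A2 OR NOT A5) AND (NOT A4 OR A2 OR NOT A5) AND (NOT A4 OR NOT A2 OR A5) AND (NOT A4 OR NOT A2 OR NOT A5)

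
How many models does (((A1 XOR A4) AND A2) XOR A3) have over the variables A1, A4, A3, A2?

Satisfying assignments: (0,0,1,0), (0,0,1,1), (0,1,0,1), (0,1,1,0), (1,0,0,1), (1,0,1,0), (1,1,1,0), (1,1,1,1)
Count: 8 out of 16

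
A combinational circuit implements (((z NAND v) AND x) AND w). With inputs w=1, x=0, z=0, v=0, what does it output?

Substituting: (((0 NAND 0) AND 0) AND 1)
= 0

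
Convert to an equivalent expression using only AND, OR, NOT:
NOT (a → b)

a AND NOT b
(Negated implication: NOT(A → B) = A AND NOT B)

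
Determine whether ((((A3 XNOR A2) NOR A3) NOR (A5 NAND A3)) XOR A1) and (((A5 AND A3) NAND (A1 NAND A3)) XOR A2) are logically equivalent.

No. Counterexample: with A2=0, A1=0, A3=0, A5=0, Expression 1 = 0 but Expression 2 = 1.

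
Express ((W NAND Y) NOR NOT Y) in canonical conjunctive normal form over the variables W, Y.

(W OR Y) AND (W OR NOT Y) AND (NOT W OR Y)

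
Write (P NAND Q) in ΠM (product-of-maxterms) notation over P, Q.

ΠM(3) = (NOT P OR NOT Q)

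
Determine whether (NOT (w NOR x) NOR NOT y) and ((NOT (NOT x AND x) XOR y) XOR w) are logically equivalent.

No. Counterexample: with x=0, y=0, w=0, Expression 1 = 0 but Expression 2 = 1.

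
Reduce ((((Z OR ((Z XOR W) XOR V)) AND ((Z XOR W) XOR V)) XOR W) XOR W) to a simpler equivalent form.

By XOR self-cancellation ((E XOR v) XOR v = E) then absorption (E AND (E OR v) = E):
= ((Z XOR W) XOR V)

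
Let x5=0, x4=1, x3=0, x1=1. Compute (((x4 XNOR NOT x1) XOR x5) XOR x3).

Substituting: (((1 XNOR NOT 1) XOR 0) XOR 0)
= 0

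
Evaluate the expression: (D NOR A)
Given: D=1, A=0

Substituting: (1 NOR 0)
= 0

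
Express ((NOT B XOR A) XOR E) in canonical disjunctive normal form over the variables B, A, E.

(NOT B AND NOT A AND NOT E) OR (NOT B AND A AND E) OR (B AND NOT A AND E) OR (B AND A AND NOT E)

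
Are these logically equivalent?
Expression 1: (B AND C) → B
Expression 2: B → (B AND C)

No, Converse is not equivalent to original (counterexample: C=0, D=0, B=1)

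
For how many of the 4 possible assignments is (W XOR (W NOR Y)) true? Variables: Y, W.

Satisfying assignments: (0,0), (0,1), (1,1)
Count: 3 out of 4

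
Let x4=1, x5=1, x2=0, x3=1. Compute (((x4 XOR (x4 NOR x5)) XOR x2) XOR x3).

Substituting: (((1 XOR (1 NOR 1)) XOR 0) XOR 1)
= 0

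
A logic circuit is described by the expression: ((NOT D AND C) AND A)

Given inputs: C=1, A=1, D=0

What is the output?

Substituting: ((NOT 0 AND 1) AND 1)
= 1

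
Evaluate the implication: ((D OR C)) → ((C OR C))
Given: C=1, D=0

Antecedent ((D OR C)) = 1; consequent ((C OR C)) = 1.
1 → 1 = 1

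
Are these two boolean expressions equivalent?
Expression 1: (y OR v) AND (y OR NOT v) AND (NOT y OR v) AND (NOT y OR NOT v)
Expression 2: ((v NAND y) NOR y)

Yes, they are equivalent — the two output columns agree on all 4 assignments:
y | v | Expression 1 | Expression 2
-----------------------------------
0 | 0 | 0 | 0
0 | 1 | 0 | 0
1 | 0 | 0 | 0
1 | 1 | 0 | 0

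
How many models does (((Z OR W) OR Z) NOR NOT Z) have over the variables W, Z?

No assignment satisfies the expression.
Count: 0 out of 4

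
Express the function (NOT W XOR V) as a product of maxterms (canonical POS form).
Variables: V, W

ΠM(1, 2) = (V OR NOT W) AND (NOT V OR W)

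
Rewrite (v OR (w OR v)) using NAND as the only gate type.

((v NAND v) NAND (((w NAND w) NAND (v NAND v)) NAND ((w NAND w) NAND (v NAND v))))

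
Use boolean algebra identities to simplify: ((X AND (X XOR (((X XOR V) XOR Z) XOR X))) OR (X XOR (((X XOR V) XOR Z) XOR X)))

By absorption (E OR (E AND v) = E) then XOR self-cancellation ((E XOR v) XOR v = E):
= ((X XOR V) XOR Z)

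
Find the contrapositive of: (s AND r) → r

Contrapositive: NOT r → NOT (s AND r)
Note: A statement and its contrapositive are logically equivalent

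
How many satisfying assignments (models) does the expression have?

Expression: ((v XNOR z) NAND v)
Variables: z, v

Satisfying assignments: (0,0), (0,1), (1,0)
Count: 3 out of 4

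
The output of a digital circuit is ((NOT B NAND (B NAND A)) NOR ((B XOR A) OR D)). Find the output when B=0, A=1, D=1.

Substituting: ((NOT 0 NAND (0 NAND 1)) NOR ((0 XOR 1) OR 1))
= 0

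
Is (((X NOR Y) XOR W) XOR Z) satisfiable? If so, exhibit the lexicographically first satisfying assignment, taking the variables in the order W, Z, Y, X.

W=0, Z=0, Y=0, X=0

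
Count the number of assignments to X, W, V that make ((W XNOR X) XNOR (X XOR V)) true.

Satisfying assignments: (0,0,1), (0,1,0), (1,0,1), (1,1,0)
Count: 4 out of 8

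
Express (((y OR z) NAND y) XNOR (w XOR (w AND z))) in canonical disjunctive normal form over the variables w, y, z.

(NOT w AND y AND NOT z) OR (NOT w AND y AND z) OR (w AND NOT y AND NOT z) OR (w AND y AND z)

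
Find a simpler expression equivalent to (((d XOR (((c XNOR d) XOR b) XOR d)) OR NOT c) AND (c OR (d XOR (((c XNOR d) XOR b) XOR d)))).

By distribution ((E OR v) AND (E OR NOT v) = E) then XOR self-cancellation ((E XOR v) XOR v = E):
= ((c XNOR d) XOR b)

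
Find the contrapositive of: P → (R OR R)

Contrapositive: NOT (R OR R) → NOT P
Note: A statement and its contrapositive are logically equivalent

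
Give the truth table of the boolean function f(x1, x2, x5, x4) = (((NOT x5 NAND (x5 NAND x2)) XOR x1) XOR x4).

x1 | x2 | x5 | x4 | Output
--------------------------
0 | 0 | 0 | 0 | 0
0 | 0 | 0 | 1 | 1
0 | 0 | 1 | 0 | 1
0 | 0 | 1 | 1 | 0
0 | 1 | 0 | 0 | 0
0 | 1 | 0 | 1 | 1
0 | 1 | 1 | 0 | 1
0 | 1 | 1 | 1 | 0
1 | 0 | 0 | 0 | 1
1 | 0 | 0 | 1 | 0
1 | 0 | 1 | 0 | 0
1 | 0 | 1 | 1 | 1
1 | 1 | 0 | 0 | 1
1 | 1 | 0 | 1 | 0
1 | 1 | 1 | 0 | 0
1 | 1 | 1 | 1 | 1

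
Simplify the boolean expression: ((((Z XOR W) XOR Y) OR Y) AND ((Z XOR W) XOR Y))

By absorption (E AND (E OR v) = E):
= ((Z XOR W) XOR Y)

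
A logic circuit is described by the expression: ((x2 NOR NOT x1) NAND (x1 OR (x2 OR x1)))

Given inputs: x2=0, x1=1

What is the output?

Substituting: ((0 NOR NOT 1) NAND (1 OR (0 OR 1)))
= 0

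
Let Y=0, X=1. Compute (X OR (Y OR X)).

Substituting: (1 OR (0 OR 1))
= 1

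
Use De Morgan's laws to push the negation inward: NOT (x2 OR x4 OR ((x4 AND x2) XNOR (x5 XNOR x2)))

NOT x2 AND NOT x4 AND NOT ((x4 AND x2) XNOR (x5 XNOR x2))
De Morgan's: NOT(OR of terms) = AND of negations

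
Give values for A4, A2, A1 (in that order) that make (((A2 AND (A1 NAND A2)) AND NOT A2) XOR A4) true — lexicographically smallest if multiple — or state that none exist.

A4=1, A2=0, A1=0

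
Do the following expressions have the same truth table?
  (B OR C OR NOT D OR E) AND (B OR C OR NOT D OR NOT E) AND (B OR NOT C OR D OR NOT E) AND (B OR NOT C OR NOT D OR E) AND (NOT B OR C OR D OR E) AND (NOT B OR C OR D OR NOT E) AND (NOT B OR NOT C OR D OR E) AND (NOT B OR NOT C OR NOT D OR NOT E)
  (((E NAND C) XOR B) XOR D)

Yes, they are equivalent — the two output columns agree on all 16 assignments:
B | C | D | E | Expression 1 | Expression 2
-------------------------------------------
0 | 0 | 0 | 0 | 1 | 1
0 | 0 | 0 | 1 | 1 | 1
0 | 0 | 1 | 0 | 0 | 0
0 | 0 | 1 | 1 | 0 | 0
0 | 1 | 0 | 0 | 1 | 1
0 | 1 | 0 | 1 | 0 | 0
0 | 1 | 1 | 0 | 0 | 0
0 | 1 | 1 | 1 | 1 | 1
1 | 0 | 0 | 0 | 0 | 0
1 | 0 | 0 | 1 | 0 | 0
1 | 0 | 1 | 0 | 1 | 1
1 | 0 | 1 | 1 | 1 | 1
1 | 1 | 0 | 0 | 0 | 0
1 | 1 | 0 | 1 | 1 | 1
1 | 1 | 1 | 0 | 1 | 1
1 | 1 | 1 | 1 | 0 | 0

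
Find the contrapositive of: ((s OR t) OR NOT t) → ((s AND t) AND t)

Contrapositive: NOT ((s AND t) AND t) → NOT ((s OR t) OR NOT t)
Note: A statement and its contrapositive are logically equivalent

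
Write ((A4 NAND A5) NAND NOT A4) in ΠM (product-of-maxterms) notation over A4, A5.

ΠM(0, 1) = (A4 OR A5) AND (A4 OR NOT A5)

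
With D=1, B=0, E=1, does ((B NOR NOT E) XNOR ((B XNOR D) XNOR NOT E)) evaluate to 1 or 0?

Substituting: ((0 NOR NOT 1) XNOR ((0 XNOR 1) XNOR NOT 1))
= 1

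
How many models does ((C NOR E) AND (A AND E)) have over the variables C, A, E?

No assignment satisfies the expression.
Count: 0 out of 8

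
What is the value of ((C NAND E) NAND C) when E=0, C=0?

Substituting: ((0 NAND 0) NAND 0)
= 1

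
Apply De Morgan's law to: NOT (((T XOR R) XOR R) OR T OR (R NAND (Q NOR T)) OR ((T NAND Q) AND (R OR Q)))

NOT ((T XOR R) XOR R) AND NOT T AND NOT (R NAND (Q NOR T)) AND NOT ((T NAND Q) AND (R OR Q))
De Morgan's: NOT(OR of terms) = AND of negations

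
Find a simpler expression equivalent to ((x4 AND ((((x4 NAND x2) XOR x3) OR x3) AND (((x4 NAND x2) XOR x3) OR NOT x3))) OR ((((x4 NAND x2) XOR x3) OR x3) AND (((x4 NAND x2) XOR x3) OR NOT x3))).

By absorption (E OR (E AND v) = E) then distribution ((E OR v) AND (E OR NOT v) = E):
= ((x4 NAND x2) XOR x3)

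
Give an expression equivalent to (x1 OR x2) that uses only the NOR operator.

((x1 NOR x2) NOR (x1 NOR x2))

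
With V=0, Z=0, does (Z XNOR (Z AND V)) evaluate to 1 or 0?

Substituting: (0 XNOR (0 AND 0))
= 1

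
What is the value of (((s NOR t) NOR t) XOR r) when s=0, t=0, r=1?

Substituting: (((0 NOR 0) NOR 0) XOR 1)
= 1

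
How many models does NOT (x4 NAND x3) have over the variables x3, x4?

Satisfying assignments: (1,1)
Count: 1 out of 4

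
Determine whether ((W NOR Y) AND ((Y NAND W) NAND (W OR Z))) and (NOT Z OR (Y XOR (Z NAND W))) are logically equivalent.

No. Counterexample: with Y=0, Z=0, W=1, Expression 1 = 0 but Expression 2 = 1.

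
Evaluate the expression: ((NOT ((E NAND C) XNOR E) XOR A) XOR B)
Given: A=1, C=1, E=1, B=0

Substituting: ((NOT ((1 NAND 1) XNOR 1) XOR 1) XOR 0)
= 0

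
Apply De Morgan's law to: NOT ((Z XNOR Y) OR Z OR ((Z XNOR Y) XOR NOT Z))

NOT (Z XNOR Y) AND NOT Z AND NOT ((Z XNOR Y) XOR NOT Z)
De Morgan's: NOT(OR of terms) = AND of negations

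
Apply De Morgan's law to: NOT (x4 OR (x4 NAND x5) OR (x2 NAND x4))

NOT x4 AND NOT (x4 NAND x5) AND NOT (x2 NAND x4)
De Morgan's: NOT(OR of terms) = AND of negations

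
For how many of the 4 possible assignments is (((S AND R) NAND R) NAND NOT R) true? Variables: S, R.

Satisfying assignments: (0,1), (1,1)
Count: 2 out of 4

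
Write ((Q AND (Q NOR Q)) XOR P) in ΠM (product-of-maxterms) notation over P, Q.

ΠM(0, 1) = (P OR Q) AND (P OR NOT Q)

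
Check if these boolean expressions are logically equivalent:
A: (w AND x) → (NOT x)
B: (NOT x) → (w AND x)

No, Converse is not equivalent to original (counterexample: w=0, x=0)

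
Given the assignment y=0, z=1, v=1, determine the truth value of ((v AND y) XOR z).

Substituting: ((1 AND 0) XOR 1)
= 1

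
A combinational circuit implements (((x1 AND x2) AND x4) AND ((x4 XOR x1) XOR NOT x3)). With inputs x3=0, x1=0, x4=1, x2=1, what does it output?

Substituting: (((0 AND 1) AND 1) AND ((1 XOR 0) XOR NOT 0))
= 0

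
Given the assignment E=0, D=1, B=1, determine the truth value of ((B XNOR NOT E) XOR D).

Substituting: ((1 XNOR NOT 0) XOR 1)
= 0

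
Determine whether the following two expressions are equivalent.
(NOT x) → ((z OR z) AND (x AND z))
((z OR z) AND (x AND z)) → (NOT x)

No, Converse is not equivalent to original (counterexample: z=0, x=0)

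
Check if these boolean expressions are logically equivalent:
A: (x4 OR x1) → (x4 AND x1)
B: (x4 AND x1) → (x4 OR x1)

No, Converse is not equivalent to original (counterexample: x1=0, x4=1)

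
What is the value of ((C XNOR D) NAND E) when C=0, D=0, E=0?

Substituting: ((0 XNOR 0) NAND 0)
= 1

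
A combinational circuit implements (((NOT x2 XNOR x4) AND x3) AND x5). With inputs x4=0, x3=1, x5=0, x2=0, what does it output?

Substituting: (((NOT 0 XNOR 0) AND 1) AND 0)
= 0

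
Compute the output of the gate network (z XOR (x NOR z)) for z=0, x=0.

Substituting: (0 XOR (0 NOR 0))
= 1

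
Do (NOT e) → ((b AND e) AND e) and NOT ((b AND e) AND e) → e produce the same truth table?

Yes, Contrapositive is always equivalent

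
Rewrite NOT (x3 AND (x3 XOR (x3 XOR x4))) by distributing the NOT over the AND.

NOT x3 OR NOT (x3 XOR (x3 XOR x4))
De Morgan's: NOT(AND of terms) = OR of negations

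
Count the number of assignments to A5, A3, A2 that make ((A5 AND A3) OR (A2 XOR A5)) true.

Satisfying assignments: (0,0,1), (0,1,1), (1,0,0), (1,1,0), (1,1,1)
Count: 5 out of 8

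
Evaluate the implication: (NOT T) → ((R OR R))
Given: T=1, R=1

Antecedent (NOT T) = 0; consequent ((R OR R)) = 1.
0 → 1 = 1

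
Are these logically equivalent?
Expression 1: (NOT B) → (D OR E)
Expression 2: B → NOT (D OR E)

No, Inverse is not equivalent to original (counterexample: E=0, B=0, D=0)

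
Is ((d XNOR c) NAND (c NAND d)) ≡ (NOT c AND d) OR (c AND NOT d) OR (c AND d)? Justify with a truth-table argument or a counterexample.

Yes, they are equivalent — the two output columns agree on all 4 assignments:
c | d | Expression 1 | Expression 2
-----------------------------------
0 | 0 | 0 | 0
0 | 1 | 1 | 1
1 | 0 | 1 | 1
1 | 1 | 1 | 1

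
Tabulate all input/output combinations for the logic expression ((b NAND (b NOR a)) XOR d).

a | d | b | Output
------------------
0 | 0 | 0 | 1
0 | 0 | 1 | 1
0 | 1 | 0 | 0
0 | 1 | 1 | 0
1 | 0 | 0 | 1
1 | 0 | 1 | 1
1 | 1 | 0 | 0
1 | 1 | 1 | 0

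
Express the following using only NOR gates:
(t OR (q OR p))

((t NOR ((q NOR p) NOR (q NOR p))) NOR (t NOR ((q NOR p) NOR (q NOR p))))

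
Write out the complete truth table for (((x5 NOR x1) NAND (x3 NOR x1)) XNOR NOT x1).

x5 | x3 | x1 | Output
---------------------
0 | 0 | 0 | 0
0 | 0 | 1 | 0
0 | 1 | 0 | 1
0 | 1 | 1 | 0
1 | 0 | 0 | 1
1 | 0 | 1 | 0
1 | 1 | 0 | 1
1 | 1 | 1 | 0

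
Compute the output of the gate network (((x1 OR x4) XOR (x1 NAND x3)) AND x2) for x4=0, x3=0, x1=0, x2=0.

Substituting: (((0 OR 0) XOR (0 NAND 0)) AND 0)
= 0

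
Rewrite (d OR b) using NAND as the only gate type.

((d NAND d) NAND (b NAND b))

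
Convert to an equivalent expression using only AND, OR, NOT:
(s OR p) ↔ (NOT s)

((s OR p) AND (NOT s)) OR (NOT (s OR p) AND s)
(Biconditional = both true or both false)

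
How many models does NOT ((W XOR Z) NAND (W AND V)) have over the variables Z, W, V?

Satisfying assignments: (0,1,1)
Count: 1 out of 8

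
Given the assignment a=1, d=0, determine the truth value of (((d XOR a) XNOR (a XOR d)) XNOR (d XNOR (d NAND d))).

Substituting: (((0 XOR 1) XNOR (1 XOR 0)) XNOR (0 XNOR (0 NAND 0)))
= 0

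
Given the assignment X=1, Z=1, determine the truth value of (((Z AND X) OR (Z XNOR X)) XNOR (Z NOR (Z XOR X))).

Substituting: (((1 AND 1) OR (1 XNOR 1)) XNOR (1 NOR (1 XOR 1)))
= 0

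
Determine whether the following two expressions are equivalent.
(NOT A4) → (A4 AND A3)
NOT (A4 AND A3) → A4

Yes, Contrapositive is always equivalent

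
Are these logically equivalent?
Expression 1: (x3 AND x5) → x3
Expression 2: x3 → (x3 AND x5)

No, Converse is not equivalent to original (counterexample: x3=1, x5=0)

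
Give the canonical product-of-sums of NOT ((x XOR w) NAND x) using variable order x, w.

ΠM(0, 1, 3) = (x OR w) AND (x OR NOT w) AND (NOT x OR NOT w)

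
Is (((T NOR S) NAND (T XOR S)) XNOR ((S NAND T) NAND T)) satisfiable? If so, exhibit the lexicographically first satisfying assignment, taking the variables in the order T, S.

T=0, S=0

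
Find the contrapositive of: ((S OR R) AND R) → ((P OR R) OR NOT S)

Contrapositive: NOT ((P OR R) OR NOT S) → NOT ((S OR R) AND R)
Note: A statement and its contrapositive are logically equivalent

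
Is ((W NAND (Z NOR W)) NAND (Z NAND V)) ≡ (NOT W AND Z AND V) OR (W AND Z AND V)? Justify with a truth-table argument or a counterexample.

Yes, they are equivalent — the two output columns agree on all 8 assignments:
W | Z | V | Expression 1 | Expression 2
---------------------------------------
0 | 0 | 0 | 0 | 0
0 | 0 | 1 | 0 | 0
0 | 1 | 0 | 0 | 0
0 | 1 | 1 | 1 | 1
1 | 0 | 0 | 0 | 0
1 | 0 | 1 | 0 | 0
1 | 1 | 0 | 0 | 0
1 | 1 | 1 | 1 | 1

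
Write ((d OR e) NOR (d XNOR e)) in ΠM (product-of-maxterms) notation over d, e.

ΠM(0, 1, 2, 3) = (d OR e) AND (d OR NOT e) AND (NOT d OR e) AND (NOT d OR NOT e)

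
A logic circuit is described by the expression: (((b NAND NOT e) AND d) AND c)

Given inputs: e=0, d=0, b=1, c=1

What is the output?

Substituting: (((1 NAND NOT 0) AND 0) AND 1)
= 0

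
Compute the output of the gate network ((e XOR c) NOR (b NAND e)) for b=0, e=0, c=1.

Substituting: ((0 XOR 1) NOR (0 NAND 0))
= 0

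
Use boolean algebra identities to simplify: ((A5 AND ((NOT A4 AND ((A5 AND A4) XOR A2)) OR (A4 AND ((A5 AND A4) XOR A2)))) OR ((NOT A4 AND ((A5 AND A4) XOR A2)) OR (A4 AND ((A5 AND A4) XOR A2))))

By absorption (E OR (E AND v) = E) then distribution ((E AND v) OR (E AND NOT v) = E):
= ((A5 AND A4) XOR A2)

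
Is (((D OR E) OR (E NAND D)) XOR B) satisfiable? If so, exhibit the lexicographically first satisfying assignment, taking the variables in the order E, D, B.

E=0, D=0, B=0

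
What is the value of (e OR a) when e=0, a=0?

Substituting: (0 OR 0)
= 0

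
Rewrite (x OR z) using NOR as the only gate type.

((x NOR z) NOR (x NOR z))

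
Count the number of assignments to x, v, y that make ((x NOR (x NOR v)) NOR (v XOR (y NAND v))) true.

Satisfying assignments: (1,1,0)
Count: 1 out of 8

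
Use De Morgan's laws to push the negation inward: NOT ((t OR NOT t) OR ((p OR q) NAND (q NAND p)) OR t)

NOT (t OR NOT t) AND NOT ((p OR q) NAND (q NAND p)) AND NOT t
De Morgan's: NOT(OR of terms) = AND of negations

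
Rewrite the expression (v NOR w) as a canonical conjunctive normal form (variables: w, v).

(w OR NOT v) AND (NOT w OR v) AND (NOT w OR NOT v)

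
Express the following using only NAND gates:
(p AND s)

((p NAND s) NAND (p NAND s))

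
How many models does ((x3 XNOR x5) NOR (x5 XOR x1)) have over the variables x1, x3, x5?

Satisfying assignments: (0,1,0), (1,0,1)
Count: 2 out of 8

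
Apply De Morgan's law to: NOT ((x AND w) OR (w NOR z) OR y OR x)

NOT (x AND w) AND NOT (w NOR z) AND NOT y AND NOT x
De Morgan's: NOT(OR of terms) = AND of negations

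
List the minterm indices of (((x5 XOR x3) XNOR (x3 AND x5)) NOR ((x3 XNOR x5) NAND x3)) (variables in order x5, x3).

Σm(3) = (x5 AND x3)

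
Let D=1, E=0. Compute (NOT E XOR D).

Substituting: (NOT 0 XOR 1)
= 0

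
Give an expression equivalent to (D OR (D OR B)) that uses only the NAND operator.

((D NAND D) NAND (((D NAND D) NAND (B NAND B)) NAND ((D NAND D) NAND (B NAND B))))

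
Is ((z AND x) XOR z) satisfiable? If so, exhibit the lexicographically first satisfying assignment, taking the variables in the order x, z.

x=0, z=1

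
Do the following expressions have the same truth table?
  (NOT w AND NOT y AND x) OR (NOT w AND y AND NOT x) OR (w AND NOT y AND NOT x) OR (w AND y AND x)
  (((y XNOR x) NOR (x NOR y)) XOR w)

Yes, they are equivalent — the two output columns agree on all 8 assignments:
w | y | x | Expression 1 | Expression 2
---------------------------------------
0 | 0 | 0 | 0 | 0
0 | 0 | 1 | 1 | 1
0 | 1 | 0 | 1 | 1
0 | 1 | 1 | 0 | 0
1 | 0 | 0 | 1 | 1
1 | 0 | 1 | 0 | 0
1 | 1 | 0 | 0 | 0
1 | 1 | 1 | 1 | 1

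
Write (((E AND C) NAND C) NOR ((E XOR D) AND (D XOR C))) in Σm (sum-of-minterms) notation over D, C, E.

Σm(7) = (D AND C AND E)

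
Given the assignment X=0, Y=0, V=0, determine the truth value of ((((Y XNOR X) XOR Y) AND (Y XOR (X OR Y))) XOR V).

Substituting: ((((0 XNOR 0) XOR 0) AND (0 XOR (0 OR 0))) XOR 0)
= 0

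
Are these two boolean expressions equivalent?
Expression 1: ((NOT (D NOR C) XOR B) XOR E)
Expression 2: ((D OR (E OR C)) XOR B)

No. Counterexample: with C=0, B=0, E=1, D=1, Expression 1 = 0 but Expression 2 = 1.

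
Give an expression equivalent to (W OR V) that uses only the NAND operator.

((W NAND W) NAND (V NAND V))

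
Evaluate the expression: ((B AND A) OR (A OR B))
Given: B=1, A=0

Substituting: ((1 AND 0) OR (0 OR 1))
= 1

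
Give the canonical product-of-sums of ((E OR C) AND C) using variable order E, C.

ΠM(0, 2) = (E OR C) AND (NOT E OR C)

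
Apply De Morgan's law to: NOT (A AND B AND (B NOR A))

NOT A OR NOT B OR NOT (B NOR A)
De Morgan's: NOT(AND of terms) = OR of negations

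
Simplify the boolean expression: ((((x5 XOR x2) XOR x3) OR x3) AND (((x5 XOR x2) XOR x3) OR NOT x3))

By distribution ((E OR v) AND (E OR NOT v) = E):
= ((x5 XOR x2) XOR x3)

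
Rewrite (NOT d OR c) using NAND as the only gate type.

(((d NAND d) NAND (d NAND d)) NAND (c NAND c))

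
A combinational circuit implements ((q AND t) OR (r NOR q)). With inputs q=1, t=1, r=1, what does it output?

Substituting: ((1 AND 1) OR (1 NOR 1))
= 1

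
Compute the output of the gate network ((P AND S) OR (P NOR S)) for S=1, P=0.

Substituting: ((0 AND 1) OR (0 NOR 1))
= 0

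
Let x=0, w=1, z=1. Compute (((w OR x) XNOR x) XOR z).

Substituting: (((1 OR 0) XNOR 0) XOR 1)
= 1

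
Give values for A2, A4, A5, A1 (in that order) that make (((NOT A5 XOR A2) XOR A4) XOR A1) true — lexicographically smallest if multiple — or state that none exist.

A2=0, A4=0, A5=0, A1=0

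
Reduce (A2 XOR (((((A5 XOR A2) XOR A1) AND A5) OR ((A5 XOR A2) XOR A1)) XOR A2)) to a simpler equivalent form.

By XOR self-cancellation ((E XOR v) XOR v = E) then absorption (E OR (E AND v) = E):
= ((A5 XOR A2) XOR A1)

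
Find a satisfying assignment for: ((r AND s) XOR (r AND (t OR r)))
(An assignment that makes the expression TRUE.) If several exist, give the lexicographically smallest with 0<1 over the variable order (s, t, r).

s=0, t=0, r=1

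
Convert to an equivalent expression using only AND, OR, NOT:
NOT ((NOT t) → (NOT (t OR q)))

(NOT t) AND (t OR q)
(Negated implication: NOT(A → B) = A AND NOT B)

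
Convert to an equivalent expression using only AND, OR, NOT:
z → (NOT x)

NOT z OR (NOT x)
(Implication elimination: A → B = NOT A OR B)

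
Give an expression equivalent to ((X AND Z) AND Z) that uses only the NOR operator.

((((X NOR X) NOR (Z NOR Z)) NOR ((X NOR X) NOR (Z NOR Z))) NOR (Z NOR Z))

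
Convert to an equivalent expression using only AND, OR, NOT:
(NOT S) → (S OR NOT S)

S OR (S OR NOT S)
(Implication elimination: A → B = NOT A OR B)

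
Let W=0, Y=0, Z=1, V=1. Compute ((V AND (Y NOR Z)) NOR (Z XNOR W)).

Substituting: ((1 AND (0 NOR 1)) NOR (1 XNOR 0))
= 1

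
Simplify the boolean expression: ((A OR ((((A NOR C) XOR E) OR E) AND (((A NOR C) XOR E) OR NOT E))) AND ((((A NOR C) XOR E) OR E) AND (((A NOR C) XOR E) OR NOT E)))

By absorption (E AND (E OR v) = E) then distribution ((E OR v) AND (E OR NOT v) = E):
= ((A NOR C) XOR E)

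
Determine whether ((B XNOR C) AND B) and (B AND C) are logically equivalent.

Yes, they are equivalent — the two output columns agree on all 4 assignments:
B | C | Expression 1 | Expression 2
-----------------------------------
0 | 0 | 0 | 0
0 | 1 | 0 | 0
1 | 0 | 0 | 0
1 | 1 | 1 | 1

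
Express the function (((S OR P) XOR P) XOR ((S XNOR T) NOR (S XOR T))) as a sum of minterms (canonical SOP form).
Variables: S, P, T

Σm(4, 5) = (S AND NOT P AND NOT T) OR (S AND NOT P AND T)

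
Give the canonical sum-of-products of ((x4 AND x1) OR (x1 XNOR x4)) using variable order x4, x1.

Σm(0, 3) = (NOT x4 AND NOT x1) OR (x4 AND x1)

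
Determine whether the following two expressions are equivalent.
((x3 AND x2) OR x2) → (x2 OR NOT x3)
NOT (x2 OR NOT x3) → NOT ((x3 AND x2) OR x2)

Yes, Contrapositive is always equivalent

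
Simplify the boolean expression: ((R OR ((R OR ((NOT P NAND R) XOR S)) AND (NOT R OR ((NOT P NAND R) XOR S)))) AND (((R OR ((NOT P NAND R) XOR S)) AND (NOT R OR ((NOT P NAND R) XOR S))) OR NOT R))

By distribution ((E OR v) AND (E OR NOT v) = E) then distribution ((E OR v) AND (E OR NOT v) = E):
= ((NOT P NAND R) XOR S)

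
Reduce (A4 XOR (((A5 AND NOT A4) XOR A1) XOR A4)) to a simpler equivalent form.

By XOR self-cancellation ((E XOR v) XOR v = E):
= ((A5 AND NOT A4) XOR A1)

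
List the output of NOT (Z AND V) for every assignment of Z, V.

Z | V | Output
--------------
0 | 0 | 1
0 | 1 | 1
1 | 0 | 1
1 | 1 | 0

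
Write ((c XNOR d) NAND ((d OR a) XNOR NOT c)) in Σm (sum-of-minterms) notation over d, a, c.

Σm(0, 1, 3, 4, 5, 6, 7) = (NOT d AND NOT a AND NOT c) OR (NOT d AND NOT a AND c) OR (NOT d AND a AND c) OR (d AND NOT a AND NOT c) OR (d AND NOT a AND c) OR (d AND a AND NOT c) OR (d AND a AND c)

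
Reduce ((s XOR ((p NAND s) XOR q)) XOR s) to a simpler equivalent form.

By XOR self-cancellation ((E XOR v) XOR v = E):
= ((p NAND s) XOR q)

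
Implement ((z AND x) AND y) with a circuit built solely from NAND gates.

((((z NAND x) NAND (z NAND x)) NAND y) NAND (((z NAND x) NAND (z NAND x)) NAND y))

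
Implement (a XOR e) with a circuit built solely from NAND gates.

((a NAND (a NAND e)) NAND (e NAND (a NAND e)))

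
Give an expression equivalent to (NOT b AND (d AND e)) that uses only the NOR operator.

(((b NOR b) NOR (b NOR b)) NOR (((d NOR d) NOR (e NOR e)) NOR ((d NOR d) NOR (e NOR e))))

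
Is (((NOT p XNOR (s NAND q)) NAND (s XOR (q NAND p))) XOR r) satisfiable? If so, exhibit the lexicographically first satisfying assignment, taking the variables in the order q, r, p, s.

q=0, r=0, p=0, s=1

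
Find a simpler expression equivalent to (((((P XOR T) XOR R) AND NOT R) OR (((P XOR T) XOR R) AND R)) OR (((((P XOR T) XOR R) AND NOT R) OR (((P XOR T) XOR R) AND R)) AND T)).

By absorption (E OR (E AND v) = E) then distribution ((E AND v) OR (E AND NOT v) = E):
= ((P XOR T) XOR R)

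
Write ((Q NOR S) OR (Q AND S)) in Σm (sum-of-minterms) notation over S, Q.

Σm(0, 3) = (NOT S AND NOT Q) OR (S AND Q)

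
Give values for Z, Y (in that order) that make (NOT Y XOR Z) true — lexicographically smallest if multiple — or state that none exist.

Z=0, Y=0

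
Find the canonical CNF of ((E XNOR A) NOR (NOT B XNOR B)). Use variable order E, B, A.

(E OR B OR A) AND (E OR NOT B OR A) AND (NOT E OR B OR NOT A) AND (NOT E OR NOT B OR NOT A)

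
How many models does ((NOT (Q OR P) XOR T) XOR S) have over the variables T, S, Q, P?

Satisfying assignments: (0,0,0,0), (0,1,0,1), (0,1,1,0), (0,1,1,1), (1,0,0,1), (1,0,1,0), (1,0,1,1), (1,1,0,0)
Count: 8 out of 16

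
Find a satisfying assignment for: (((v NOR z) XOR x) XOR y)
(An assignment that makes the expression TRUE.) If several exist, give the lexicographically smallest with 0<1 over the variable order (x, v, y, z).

x=0, v=0, y=0, z=0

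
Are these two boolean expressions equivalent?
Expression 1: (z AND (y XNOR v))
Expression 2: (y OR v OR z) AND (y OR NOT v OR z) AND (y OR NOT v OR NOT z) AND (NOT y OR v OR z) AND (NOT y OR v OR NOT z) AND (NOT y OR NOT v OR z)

Yes, they are equivalent — the two output columns agree on all 8 assignments:
y | v | z | Expression 1 | Expression 2
---------------------------------------
0 | 0 | 0 | 0 | 0
0 | 0 | 1 | 1 | 1
0 | 1 | 0 | 0 | 0
0 | 1 | 1 | 0 | 0
1 | 0 | 0 | 0 | 0
1 | 0 | 1 | 0 | 0
1 | 1 | 0 | 0 | 0
1 | 1 | 1 | 1 | 1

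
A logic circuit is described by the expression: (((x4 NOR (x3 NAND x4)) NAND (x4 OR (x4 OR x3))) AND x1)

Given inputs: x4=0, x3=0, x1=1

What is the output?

Substituting: (((0 NOR (0 NAND 0)) NAND (0 OR (0 OR 0))) AND 1)
= 1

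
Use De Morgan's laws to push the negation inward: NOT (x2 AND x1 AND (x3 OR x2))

NOT x2 OR NOT x1 OR NOT (x3 OR x2)
De Morgan's: NOT(AND of terms) = OR of negations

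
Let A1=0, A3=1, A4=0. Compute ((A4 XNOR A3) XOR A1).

Substituting: ((0 XNOR 1) XOR 0)
= 0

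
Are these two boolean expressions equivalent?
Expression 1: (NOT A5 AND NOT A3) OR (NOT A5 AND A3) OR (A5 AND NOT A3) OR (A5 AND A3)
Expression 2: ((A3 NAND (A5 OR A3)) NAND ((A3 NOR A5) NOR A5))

Yes, they are equivalent — the two output columns agree on all 4 assignments:
A5 | A3 | Expression 1 | Expression 2
-------------------------------------
0 | 0 | 1 | 1
0 | 1 | 1 | 1
1 | 0 | 1 | 1
1 | 1 | 1 | 1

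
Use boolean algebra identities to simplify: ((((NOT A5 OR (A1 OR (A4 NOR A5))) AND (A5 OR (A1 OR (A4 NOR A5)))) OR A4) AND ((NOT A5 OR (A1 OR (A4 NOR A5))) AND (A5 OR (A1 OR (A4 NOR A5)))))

By absorption (E AND (E OR v) = E) then distribution ((E OR v) AND (E OR NOT v) = E):
= (A1 OR (A4 NOR A5))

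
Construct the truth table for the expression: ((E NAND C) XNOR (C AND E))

E | C | Output
--------------
0 | 0 | 0
0 | 1 | 0
1 | 0 | 0
1 | 1 | 0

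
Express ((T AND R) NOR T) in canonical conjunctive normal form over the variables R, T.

(R OR NOT T) AND (NOT R OR NOT T)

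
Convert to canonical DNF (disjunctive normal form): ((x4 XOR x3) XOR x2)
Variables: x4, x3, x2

(NOT x4 AND NOT x3 AND x2) OR (NOT x4 AND x3 AND NOT x2) OR (x4 AND NOT x3 AND NOT x2) OR (x4 AND x3 AND x2)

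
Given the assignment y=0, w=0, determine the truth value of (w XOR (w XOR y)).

Substituting: (0 XOR (0 XOR 0))
= 0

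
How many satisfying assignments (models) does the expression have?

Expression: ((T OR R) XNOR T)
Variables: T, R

Satisfying assignments: (0,0), (1,0), (1,1)
Count: 3 out of 4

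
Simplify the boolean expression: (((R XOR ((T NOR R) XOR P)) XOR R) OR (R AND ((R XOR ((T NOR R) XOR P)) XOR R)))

By absorption (E OR (E AND v) = E) then XOR self-cancellation ((E XOR v) XOR v = E):
= ((T NOR R) XOR P)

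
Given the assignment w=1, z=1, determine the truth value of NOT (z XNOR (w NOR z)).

Substituting: NOT (1 XNOR (1 NOR 1))
= 1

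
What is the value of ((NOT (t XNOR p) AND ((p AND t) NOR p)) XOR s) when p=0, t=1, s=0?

Substituting: ((NOT (1 XNOR 0) AND ((0 AND 1) NOR 0)) XOR 0)
= 1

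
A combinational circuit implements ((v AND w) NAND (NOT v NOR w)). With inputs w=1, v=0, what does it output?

Substituting: ((0 AND 1) NAND (NOT 0 NOR 1))
= 1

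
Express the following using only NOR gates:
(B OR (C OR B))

((B NOR ((C NOR B) NOR (C NOR B))) NOR (B NOR ((C NOR B) NOR (C NOR B))))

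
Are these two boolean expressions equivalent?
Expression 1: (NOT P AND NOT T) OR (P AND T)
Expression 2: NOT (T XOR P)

Yes, they are equivalent — the two output columns agree on all 4 assignments:
P | T | Expression 1 | Expression 2
-----------------------------------
0 | 0 | 1 | 1
0 | 1 | 0 | 0
1 | 0 | 0 | 0
1 | 1 | 1 | 1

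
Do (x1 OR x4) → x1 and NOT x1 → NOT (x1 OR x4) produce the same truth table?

Yes, Contrapositive is always equivalent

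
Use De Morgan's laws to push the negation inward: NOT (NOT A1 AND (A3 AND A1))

A1 OR NOT (A3 AND A1)
De Morgan's: NOT(AND of terms) = OR of negations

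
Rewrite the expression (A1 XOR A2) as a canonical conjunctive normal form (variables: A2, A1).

(A2 OR A1) AND (NOT A2 OR NOT A1)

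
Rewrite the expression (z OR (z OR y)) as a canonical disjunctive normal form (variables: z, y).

(NOT z AND y) OR (z AND NOT y) OR (z AND y)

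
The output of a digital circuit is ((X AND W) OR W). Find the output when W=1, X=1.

Substituting: ((1 AND 1) OR 1)
= 1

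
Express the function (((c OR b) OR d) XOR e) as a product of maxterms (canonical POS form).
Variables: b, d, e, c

ΠM(0, 3, 6, 7, 10, 11, 14, 15) = (b OR d OR e OR c) AND (b OR d OR NOT e OR NOT c) AND (b OR NOT d OR NOT e OR c) AND (b OR NOT d OR NOT e OR NOT c) AND (NOT b OR d OR NOT e OR c) AND (NOT b OR d OR NOT e OR NOT c) AND (NOT b OR NOT d OR NOT e OR c) AND (NOT b OR NOT d OR NOT e OR NOT c)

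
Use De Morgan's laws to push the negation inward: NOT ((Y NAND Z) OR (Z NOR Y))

NOT (Y NAND Z) AND NOT (Z NOR Y)
De Morgan's: NOT(OR of terms) = AND of negations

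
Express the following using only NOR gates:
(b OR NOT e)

((b NOR (e NOR e)) NOR (b NOR (e NOR e)))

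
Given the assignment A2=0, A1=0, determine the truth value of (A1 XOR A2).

Substituting: (0 XOR 0)
= 0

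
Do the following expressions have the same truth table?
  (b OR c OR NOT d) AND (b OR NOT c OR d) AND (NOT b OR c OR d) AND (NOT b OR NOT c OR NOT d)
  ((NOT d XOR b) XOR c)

Yes, they are equivalent — the two output columns agree on all 8 assignments:
b | c | d | Expression 1 | Expression 2
---------------------------------------
0 | 0 | 0 | 1 | 1
0 | 0 | 1 | 0 | 0
0 | 1 | 0 | 0 | 0
0 | 1 | 1 | 1 | 1
1 | 0 | 0 | 0 | 0
1 | 0 | 1 | 1 | 1
1 | 1 | 0 | 1 | 1
1 | 1 | 1 | 0 | 0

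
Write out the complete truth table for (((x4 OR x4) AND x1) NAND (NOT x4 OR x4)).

x4 | x1 | Output
----------------
0 | 0 | 1
0 | 1 | 1
1 | 0 | 1
1 | 1 | 0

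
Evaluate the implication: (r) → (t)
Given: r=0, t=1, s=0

Antecedent (r) = 0; consequent (t) = 1.
0 → 1 = 1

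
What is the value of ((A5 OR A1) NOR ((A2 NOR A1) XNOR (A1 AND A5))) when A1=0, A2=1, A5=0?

Substituting: ((0 OR 0) NOR ((1 NOR 0) XNOR (0 AND 0)))
= 0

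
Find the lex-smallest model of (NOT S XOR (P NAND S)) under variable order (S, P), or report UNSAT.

S=1, P=0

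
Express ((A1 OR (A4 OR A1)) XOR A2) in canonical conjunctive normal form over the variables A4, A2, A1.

(A4 OR A2 OR A1) AND (A4 OR NOT A2 OR NOT A1) AND (NOT A4 OR NOT A2 OR A1) AND (NOT A4 OR NOT A2 OR NOT A1)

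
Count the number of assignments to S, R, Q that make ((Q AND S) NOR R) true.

Satisfying assignments: (0,0,0), (0,0,1), (1,0,0)
Count: 3 out of 8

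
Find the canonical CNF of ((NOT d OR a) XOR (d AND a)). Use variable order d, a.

(NOT d OR a) AND (NOT d OR NOT a)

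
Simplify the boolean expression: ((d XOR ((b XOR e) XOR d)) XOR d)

By XOR self-cancellation ((E XOR v) XOR v = E):
= ((b XOR e) XOR d)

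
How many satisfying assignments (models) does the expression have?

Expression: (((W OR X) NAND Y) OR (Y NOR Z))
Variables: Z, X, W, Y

Satisfying assignments: (0,0,0,0), (0,0,0,1), (0,0,1,0), (0,1,0,0), (0,1,1,0), (1,0,0,0), (1,0,0,1), (1,0,1,0), (1,1,0,0), (1,1,1,0)
Count: 10 out of 16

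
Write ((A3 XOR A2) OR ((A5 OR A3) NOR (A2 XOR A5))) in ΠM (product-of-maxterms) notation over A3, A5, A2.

ΠM(2, 5, 7) = (A3 OR NOT A5 OR A2) AND (NOT A3 OR A5 OR NOT A2) AND (NOT A3 OR NOT A5 OR NOT A2)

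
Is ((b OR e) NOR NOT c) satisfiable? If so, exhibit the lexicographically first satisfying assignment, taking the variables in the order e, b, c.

e=0, b=0, c=1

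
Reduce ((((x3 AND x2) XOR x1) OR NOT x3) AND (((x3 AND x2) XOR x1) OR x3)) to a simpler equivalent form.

By distribution ((E OR v) AND (E OR NOT v) = E):
= ((x3 AND x2) XOR x1)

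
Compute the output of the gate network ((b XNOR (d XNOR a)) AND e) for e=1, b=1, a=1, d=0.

Substituting: ((1 XNOR (0 XNOR 1)) AND 1)
= 0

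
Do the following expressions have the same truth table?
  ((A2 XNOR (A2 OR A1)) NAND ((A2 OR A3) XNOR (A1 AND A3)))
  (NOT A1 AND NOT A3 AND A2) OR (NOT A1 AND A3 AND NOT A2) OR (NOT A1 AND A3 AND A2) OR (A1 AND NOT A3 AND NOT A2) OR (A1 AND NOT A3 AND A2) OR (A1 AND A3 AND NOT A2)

Yes, they are equivalent — the two output columns agree on all 8 assignments:
A1 | A3 | A2 | Expression 1 | Expression 2
------------------------------------------
0 | 0 | 0 | 0 | 0
0 | 0 | 1 | 1 | 1
0 | 1 | 0 | 1 | 1
0 | 1 | 1 | 1 | 1
1 | 0 | 0 | 1 | 1
1 | 0 | 1 | 1 | 1
1 | 1 | 0 | 1 | 1
1 | 1 | 1 | 0 | 0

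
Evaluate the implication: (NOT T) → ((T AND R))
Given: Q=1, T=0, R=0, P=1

Antecedent (NOT T) = 1; consequent ((T AND R)) = 0.
1 → 0 = 0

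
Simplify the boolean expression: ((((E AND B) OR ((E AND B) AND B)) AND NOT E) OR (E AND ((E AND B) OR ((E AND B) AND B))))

By distribution ((E AND v) OR (E AND NOT v) = E) then absorption (E OR (E AND v) = E):
= (E AND B)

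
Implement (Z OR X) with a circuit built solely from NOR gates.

((Z NOR X) NOR (Z NOR X))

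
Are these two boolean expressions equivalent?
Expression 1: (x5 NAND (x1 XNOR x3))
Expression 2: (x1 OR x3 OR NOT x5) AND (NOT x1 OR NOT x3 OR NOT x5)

Yes, they are equivalent — the two output columns agree on all 8 assignments:
x1 | x3 | x5 | Expression 1 | Expression 2
------------------------------------------
0 | 0 | 0 | 1 | 1
0 | 0 | 1 | 0 | 0
0 | 1 | 0 | 1 | 1
0 | 1 | 1 | 1 | 1
1 | 0 | 0 | 1 | 1
1 | 0 | 1 | 1 | 1
1 | 1 | 0 | 1 | 1
1 | 1 | 1 | 0 | 0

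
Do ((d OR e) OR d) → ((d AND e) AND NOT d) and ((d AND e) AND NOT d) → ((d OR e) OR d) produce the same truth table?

No, Converse is not equivalent to original (counterexample: c=0, e=0, d=1)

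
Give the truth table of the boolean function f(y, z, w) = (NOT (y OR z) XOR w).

y | z | w | Output
------------------
0 | 0 | 0 | 1
0 | 0 | 1 | 0
0 | 1 | 0 | 0
0 | 1 | 1 | 1
1 | 0 | 0 | 0
1 | 0 | 1 | 1
1 | 1 | 0 | 0
1 | 1 | 1 | 1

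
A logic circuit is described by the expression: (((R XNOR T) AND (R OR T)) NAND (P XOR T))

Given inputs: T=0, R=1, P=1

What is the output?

Substituting: (((1 XNOR 0) AND (1 OR 0)) NAND (1 XOR 0))
= 1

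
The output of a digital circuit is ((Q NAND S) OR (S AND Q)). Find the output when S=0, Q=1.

Substituting: ((1 NAND 0) OR (0 AND 1))
= 1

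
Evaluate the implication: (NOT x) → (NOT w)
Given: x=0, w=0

Antecedent (NOT x) = 1; consequent (NOT w) = 1.
1 → 1 = 1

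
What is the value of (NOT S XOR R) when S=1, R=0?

Substituting: (NOT 1 XOR 0)
= 0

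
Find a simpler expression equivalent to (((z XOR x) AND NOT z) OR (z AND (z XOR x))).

By distribution ((E AND v) OR (E AND NOT v) = E):
= (z XOR x)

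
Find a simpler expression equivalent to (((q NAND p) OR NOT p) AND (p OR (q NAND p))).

By distribution ((E OR v) AND (E OR NOT v) = E):
= (q NAND p)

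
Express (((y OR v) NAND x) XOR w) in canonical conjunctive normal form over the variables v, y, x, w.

(v OR y OR x OR NOT w) AND (v OR y OR NOT x OR NOT w) AND (v OR NOT y OR x OR NOT w) AND (v OR NOT y OR NOT x OR w) AND (NOT v OR y OR x OR NOT w) AND (NOT v OR y OR NOT x OR w) AND (NOT v OR NOT y OR x OR NOT w) AND (NOT v OR NOT y OR NOT x OR w)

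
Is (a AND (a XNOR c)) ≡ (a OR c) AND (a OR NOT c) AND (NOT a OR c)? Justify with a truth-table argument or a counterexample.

Yes, they are equivalent — the two output columns agree on all 4 assignments:
a | c | Expression 1 | Expression 2
-----------------------------------
0 | 0 | 0 | 0
0 | 1 | 0 | 0
1 | 0 | 0 | 0
1 | 1 | 1 | 1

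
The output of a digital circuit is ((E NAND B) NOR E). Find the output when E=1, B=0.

Substituting: ((1 NAND 0) NOR 1)
= 0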